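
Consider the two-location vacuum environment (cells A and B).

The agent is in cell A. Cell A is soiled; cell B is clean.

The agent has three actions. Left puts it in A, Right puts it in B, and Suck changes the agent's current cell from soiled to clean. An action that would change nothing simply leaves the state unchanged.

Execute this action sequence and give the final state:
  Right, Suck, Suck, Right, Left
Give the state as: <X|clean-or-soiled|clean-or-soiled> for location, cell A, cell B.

<A|soiled|clean>

1) do Right; now <B|soiled|clean>
2) do Suck; now <B|soiled|clean>
3) do Suck; now <B|soiled|clean>
4) do Right; now <B|soiled|clean>
5) do Left; now <A|soiled|clean>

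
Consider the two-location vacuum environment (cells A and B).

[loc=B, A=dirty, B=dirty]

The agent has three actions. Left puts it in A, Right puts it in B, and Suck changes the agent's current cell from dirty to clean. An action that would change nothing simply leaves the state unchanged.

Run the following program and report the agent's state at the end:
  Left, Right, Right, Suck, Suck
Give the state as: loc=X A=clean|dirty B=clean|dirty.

Left (#1): loc=A A=dirty B=dirty
Right (#2): loc=B A=dirty B=dirty
Right (#3): loc=B A=dirty B=dirty
Suck (#4): loc=B A=dirty B=clean
Suck (#5): loc=B A=dirty B=clean

loc=B A=dirty B=clean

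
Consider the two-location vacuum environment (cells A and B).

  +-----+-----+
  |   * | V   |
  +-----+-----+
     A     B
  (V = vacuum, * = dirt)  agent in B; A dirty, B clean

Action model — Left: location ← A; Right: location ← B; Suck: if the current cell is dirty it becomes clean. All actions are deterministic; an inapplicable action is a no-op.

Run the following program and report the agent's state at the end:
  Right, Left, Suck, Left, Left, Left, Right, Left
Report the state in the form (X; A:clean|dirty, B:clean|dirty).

t=1 Right ⇒ (B; A:dirty, B:clean)
t=2 Left ⇒ (A; A:dirty, B:clean)
t=3 Suck ⇒ (A; A:clean, B:clean)
t=4 Left ⇒ (A; A:clean, B:clean)
t=5 Left ⇒ (A; A:clean, B:clean)
t=6 Left ⇒ (A; A:clean, B:clean)
t=7 Right ⇒ (B; A:clean, B:clean)
t=8 Left ⇒ (A; A:clean, B:clean)

(A; A:clean, B:clean)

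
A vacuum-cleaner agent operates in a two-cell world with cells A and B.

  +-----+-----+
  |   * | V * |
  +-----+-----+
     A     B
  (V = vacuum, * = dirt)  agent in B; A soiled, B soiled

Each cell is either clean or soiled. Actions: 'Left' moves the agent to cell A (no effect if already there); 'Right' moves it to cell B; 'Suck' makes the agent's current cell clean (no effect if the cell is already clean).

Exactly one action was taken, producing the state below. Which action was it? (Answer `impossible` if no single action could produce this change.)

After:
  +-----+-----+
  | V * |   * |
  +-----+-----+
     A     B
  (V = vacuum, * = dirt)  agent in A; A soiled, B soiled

try  Left: <A|soiled|soiled>  ← match
try Right: <B|soiled|soiled>
try  Suck: <B|soiled|clean>

Left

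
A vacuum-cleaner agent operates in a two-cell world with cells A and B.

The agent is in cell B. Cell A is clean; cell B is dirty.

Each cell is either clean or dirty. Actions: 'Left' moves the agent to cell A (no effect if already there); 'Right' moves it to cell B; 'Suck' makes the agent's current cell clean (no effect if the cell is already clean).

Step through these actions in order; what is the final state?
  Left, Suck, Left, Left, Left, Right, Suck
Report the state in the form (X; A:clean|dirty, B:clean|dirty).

[1] after Left: (A; A:clean, B:dirty)
[2] after Suck: (A; A:clean, B:dirty)
[3] after Left: (A; A:clean, B:dirty)
[4] after Left: (A; A:clean, B:dirty)
[5] after Left: (A; A:clean, B:dirty)
[6] after Right: (B; A:clean, B:dirty)
[7] after Suck: (B; A:clean, B:clean)

(B; A:clean, B:clean)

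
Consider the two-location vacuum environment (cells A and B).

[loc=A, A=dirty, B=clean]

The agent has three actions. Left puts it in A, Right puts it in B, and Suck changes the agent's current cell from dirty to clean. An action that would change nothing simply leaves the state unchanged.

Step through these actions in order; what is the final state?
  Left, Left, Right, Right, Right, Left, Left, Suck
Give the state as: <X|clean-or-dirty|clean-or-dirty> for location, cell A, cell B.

step 1/8 (Left): <A|dirty|clean>
step 2/8 (Left): <A|dirty|clean>
step 3/8 (Right): <B|dirty|clean>
step 4/8 (Right): <B|dirty|clean>
step 5/8 (Right): <B|dirty|clean>
step 6/8 (Left): <A|dirty|clean>
step 7/8 (Left): <A|dirty|clean>
step 8/8 (Suck): <A|clean|clean>

<A|clean|clean>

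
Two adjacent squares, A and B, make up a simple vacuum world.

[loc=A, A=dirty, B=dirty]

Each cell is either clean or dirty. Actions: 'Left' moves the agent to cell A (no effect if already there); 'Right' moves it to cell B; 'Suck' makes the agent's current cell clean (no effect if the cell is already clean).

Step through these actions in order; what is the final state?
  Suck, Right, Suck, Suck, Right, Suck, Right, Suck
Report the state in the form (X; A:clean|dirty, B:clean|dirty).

(B; A:clean, B:clean)

1) do Suck; now (A; A:clean, B:dirty)
2) do Right; now (B; A:clean, B:dirty)
3) do Suck; now (B; A:clean, B:clean)
4) do Suck; now (B; A:clean, B:clean)
5) do Right; now (B; A:clean, B:clean)
6) do Suck; now (B; A:clean, B:clean)
7) do Right; now (B; A:clean, B:clean)
8) do Suck; now (B; A:clean, B:clean)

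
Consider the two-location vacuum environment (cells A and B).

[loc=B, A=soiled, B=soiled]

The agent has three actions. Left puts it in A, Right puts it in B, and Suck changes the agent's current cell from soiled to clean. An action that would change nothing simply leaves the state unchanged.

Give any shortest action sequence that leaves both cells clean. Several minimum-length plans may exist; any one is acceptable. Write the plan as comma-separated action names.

Suck, Left, Suck

t=1 Suck ⇒ (B; A:soiled, B:clean)
t=2 Left ⇒ (A; A:soiled, B:clean)
t=3 Suck ⇒ (A; A:clean, B:clean)
min 3: Suck B + move + Suck A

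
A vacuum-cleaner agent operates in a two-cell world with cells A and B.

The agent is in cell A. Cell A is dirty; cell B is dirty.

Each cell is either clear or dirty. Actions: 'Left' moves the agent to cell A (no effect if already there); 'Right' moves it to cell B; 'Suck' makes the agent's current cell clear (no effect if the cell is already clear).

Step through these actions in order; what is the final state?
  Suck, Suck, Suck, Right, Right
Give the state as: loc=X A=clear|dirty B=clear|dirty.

loc=B A=clear B=dirty

1. Suck → loc=A A=clear B=dirty
2. Suck → loc=A A=clear B=dirty
3. Suck → loc=A A=clear B=dirty
4. Right → loc=B A=clear B=dirty
5. Right → loc=B A=clear B=dirty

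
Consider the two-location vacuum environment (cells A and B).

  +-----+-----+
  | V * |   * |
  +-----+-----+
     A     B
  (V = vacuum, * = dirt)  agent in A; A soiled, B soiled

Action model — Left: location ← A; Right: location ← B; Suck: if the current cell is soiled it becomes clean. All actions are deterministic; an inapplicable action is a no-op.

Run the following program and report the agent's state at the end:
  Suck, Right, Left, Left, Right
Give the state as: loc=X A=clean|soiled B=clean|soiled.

loc=B A=clean B=soiled

1. Suck → loc=A A=clean B=soiled
2. Right → loc=B A=clean B=soiled
3. Left → loc=A A=clean B=soiled
4. Left → loc=A A=clean B=soiled
5. Right → loc=B A=clean B=soiled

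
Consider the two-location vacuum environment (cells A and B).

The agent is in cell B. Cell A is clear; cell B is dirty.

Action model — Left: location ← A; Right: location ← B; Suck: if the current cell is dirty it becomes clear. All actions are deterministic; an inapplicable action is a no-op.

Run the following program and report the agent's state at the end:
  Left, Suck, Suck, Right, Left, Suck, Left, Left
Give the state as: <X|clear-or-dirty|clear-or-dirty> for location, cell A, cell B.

[1] after Left: <A|clear|dirty>
[2] after Suck: <A|clear|dirty>
[3] after Suck: <A|clear|dirty>
[4] after Right: <B|clear|dirty>
[5] after Left: <A|clear|dirty>
[6] after Suck: <A|clear|dirty>
[7] after Left: <A|clear|dirty>
[8] after Left: <A|clear|dirty>

<A|clear|dirty>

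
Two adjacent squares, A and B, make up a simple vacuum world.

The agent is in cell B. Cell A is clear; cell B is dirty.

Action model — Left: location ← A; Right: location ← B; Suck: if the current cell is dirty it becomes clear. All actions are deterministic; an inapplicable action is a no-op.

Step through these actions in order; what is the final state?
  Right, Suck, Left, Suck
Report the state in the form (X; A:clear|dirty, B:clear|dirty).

step 1/4 (Right): (B; A:clear, B:dirty)
step 2/4 (Suck): (B; A:clear, B:clear)
step 3/4 (Left): (A; A:clear, B:clear)
step 4/4 (Suck): (A; A:clear, B:clear)

(A; A:clear, B:clear)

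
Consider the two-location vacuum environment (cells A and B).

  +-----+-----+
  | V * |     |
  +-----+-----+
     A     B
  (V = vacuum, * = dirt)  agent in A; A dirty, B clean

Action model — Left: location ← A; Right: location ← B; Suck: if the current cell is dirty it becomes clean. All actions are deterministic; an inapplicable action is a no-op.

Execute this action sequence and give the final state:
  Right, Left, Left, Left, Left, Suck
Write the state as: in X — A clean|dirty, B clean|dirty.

in A — A clean, B clean

t=1 Right ⇒ in B — A dirty, B clean
t=2 Left ⇒ in A — A dirty, B clean
t=3 Left ⇒ in A — A dirty, B clean
t=4 Left ⇒ in A — A dirty, B clean
t=5 Left ⇒ in A — A dirty, B clean
t=6 Suck ⇒ in A — A clean, B clean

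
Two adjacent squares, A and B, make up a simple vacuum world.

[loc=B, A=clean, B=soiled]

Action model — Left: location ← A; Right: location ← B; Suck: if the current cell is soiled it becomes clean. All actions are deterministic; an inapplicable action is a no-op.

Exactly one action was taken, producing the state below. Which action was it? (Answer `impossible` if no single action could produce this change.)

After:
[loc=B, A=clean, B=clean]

Suck

try  Left: (A; A:clean, B:soiled)
try Right: (B; A:clean, B:soiled)
try  Suck: (B; A:clean, B:clean)  ← match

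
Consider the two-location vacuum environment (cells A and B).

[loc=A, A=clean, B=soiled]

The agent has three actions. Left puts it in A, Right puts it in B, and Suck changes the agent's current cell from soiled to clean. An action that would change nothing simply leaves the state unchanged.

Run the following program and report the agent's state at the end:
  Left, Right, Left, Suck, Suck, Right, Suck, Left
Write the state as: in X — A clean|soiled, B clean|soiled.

[1] after Left: in A — A clean, B soiled
[2] after Right: in B — A clean, B soiled
[3] after Left: in A — A clean, B soiled
[4] after Suck: in A — A clean, B soiled
[5] after Suck: in A — A clean, B soiled
[6] after Right: in B — A clean, B soiled
[7] after Suck: in B — A clean, B clean
[8] after Left: in A — A clean, B clean

in A — A clean, B clean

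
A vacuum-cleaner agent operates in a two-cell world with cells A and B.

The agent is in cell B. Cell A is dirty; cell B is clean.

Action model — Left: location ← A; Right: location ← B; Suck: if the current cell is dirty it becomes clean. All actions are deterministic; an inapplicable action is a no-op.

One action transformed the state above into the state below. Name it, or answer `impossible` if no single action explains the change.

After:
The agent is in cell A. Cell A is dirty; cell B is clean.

Left

try  Left: (A; A:dirty, B:clean)  ← match
try Right: (B; A:dirty, B:clean)
try  Suck: (B; A:dirty, B:clean)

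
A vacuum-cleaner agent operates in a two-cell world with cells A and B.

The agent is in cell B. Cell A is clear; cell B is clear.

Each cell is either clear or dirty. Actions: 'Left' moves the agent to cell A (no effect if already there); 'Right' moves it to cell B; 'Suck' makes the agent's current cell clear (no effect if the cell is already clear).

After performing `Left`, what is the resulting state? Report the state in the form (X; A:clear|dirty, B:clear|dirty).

start: (B; A:clear, B:clear)
step 1/1 (Left): (A; A:clear, B:clear)

(A; A:clear, B:clear)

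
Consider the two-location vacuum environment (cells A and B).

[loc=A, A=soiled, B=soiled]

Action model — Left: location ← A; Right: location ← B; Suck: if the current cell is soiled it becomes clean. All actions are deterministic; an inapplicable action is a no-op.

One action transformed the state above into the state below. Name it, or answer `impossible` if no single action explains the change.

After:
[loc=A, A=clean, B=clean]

try  Left: <A|soiled|soiled>
try Right: <B|soiled|soiled>
try  Suck: <A|clean|soiled>
no single action produces the after-state

impossible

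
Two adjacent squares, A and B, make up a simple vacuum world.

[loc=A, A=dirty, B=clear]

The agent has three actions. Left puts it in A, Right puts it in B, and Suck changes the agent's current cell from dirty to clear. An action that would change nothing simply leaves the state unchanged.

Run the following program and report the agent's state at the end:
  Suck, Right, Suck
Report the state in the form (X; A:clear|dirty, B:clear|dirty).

(B; A:clear, B:clear)

Suck (#1): (A; A:clear, B:clear)
Right (#2): (B; A:clear, B:clear)
Suck (#3): (B; A:clear, B:clear)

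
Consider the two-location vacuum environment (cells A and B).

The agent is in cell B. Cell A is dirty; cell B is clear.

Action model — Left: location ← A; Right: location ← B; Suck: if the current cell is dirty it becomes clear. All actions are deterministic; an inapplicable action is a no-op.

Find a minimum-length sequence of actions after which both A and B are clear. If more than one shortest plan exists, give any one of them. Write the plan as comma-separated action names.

step 1/2 (Left): <A|dirty|clear>
step 2/2 (Suck): <A|clear|clear>
min 2: go A then Suck

Left, Suck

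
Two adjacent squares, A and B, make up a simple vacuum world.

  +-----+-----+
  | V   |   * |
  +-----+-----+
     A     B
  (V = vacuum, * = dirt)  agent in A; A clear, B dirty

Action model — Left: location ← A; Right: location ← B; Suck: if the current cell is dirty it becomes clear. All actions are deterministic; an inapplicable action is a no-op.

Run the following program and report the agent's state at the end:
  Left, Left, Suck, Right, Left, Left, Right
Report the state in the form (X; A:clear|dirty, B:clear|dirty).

t=1 Left ⇒ (A; A:clear, B:dirty)
t=2 Left ⇒ (A; A:clear, B:dirty)
t=3 Suck ⇒ (A; A:clear, B:dirty)
t=4 Right ⇒ (B; A:clear, B:dirty)
t=5 Left ⇒ (A; A:clear, B:dirty)
t=6 Left ⇒ (A; A:clear, B:dirty)
t=7 Right ⇒ (B; A:clear, B:dirty)

(B; A:clear, B:dirty)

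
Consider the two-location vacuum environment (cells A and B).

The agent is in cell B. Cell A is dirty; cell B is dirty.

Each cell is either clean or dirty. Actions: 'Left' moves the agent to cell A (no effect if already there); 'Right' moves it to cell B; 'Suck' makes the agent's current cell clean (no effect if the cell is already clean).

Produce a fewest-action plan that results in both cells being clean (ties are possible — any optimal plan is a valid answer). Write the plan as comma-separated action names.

Suck, Left, Suck

[1] after Suck: (B; A:dirty, B:clean)
[2] after Left: (A; A:dirty, B:clean)
[3] after Suck: (A; A:clean, B:clean)
min 3: Suck B + move + Suck A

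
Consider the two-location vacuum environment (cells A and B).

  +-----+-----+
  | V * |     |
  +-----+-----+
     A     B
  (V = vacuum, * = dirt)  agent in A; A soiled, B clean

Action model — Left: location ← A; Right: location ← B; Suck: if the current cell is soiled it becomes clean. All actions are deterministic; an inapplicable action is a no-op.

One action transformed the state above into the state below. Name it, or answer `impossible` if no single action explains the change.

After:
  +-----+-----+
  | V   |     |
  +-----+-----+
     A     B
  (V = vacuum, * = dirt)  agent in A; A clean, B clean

Suck

try  Left: in A — A soiled, B clean
try Right: in B — A soiled, B clean
try  Suck: in A — A clean, B clean  ← match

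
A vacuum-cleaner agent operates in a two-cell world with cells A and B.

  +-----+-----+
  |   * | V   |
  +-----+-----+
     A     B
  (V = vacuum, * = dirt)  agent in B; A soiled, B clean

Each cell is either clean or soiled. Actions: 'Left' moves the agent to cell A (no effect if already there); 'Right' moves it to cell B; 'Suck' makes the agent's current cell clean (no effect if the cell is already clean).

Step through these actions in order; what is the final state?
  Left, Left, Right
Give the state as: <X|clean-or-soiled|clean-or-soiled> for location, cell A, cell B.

1. Left → <A|soiled|clean>
2. Left → <A|soiled|clean>
3. Right → <B|soiled|clean>

<B|soiled|clean>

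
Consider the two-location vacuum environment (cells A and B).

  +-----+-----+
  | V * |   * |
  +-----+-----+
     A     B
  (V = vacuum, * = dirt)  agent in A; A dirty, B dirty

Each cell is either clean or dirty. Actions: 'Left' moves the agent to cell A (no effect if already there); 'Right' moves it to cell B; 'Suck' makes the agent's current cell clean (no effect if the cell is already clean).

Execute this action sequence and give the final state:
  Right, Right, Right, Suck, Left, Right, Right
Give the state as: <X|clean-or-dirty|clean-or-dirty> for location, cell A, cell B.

t=1 Right ⇒ <B|dirty|dirty>
t=2 Right ⇒ <B|dirty|dirty>
t=3 Right ⇒ <B|dirty|dirty>
t=4 Suck ⇒ <B|dirty|clean>
t=5 Left ⇒ <A|dirty|clean>
t=6 Right ⇒ <B|dirty|clean>
t=7 Right ⇒ <B|dirty|clean>

<B|dirty|clean>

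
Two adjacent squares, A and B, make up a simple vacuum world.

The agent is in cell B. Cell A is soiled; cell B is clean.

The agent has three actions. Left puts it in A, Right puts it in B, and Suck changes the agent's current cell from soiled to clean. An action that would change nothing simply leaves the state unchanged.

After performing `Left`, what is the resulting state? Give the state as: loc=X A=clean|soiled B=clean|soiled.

start: loc=B A=soiled B=clean
t=1 Left ⇒ loc=A A=soiled B=clean

loc=A A=soiled B=clean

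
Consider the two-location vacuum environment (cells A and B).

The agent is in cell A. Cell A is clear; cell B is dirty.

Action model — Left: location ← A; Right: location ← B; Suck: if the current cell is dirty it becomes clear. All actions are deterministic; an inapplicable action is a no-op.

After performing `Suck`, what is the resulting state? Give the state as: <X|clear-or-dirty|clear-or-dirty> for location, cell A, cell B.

start: <A|clear|dirty>
t=1 Suck ⇒ <A|clear|dirty>

<A|clear|dirty>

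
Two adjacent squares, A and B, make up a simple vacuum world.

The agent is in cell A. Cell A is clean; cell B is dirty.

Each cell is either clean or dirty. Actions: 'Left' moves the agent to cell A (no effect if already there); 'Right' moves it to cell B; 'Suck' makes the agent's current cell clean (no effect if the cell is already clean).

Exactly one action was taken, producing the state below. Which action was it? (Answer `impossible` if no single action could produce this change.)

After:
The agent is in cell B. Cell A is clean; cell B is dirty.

try  Left: in A — A clean, B dirty
try Right: in B — A clean, B dirty  ← match
try  Suck: in A — A clean, B dirty

Right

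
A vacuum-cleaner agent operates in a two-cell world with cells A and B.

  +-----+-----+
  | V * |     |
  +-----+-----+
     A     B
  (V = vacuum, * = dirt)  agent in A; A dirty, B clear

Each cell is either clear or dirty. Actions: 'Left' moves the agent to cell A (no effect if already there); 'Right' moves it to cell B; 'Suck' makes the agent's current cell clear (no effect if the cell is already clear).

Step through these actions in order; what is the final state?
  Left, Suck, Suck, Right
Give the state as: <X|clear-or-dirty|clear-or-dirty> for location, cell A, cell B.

<B|clear|clear>

[1] after Left: <A|dirty|clear>
[2] after Suck: <A|clear|clear>
[3] after Suck: <A|clear|clear>
[4] after Right: <B|clear|clear>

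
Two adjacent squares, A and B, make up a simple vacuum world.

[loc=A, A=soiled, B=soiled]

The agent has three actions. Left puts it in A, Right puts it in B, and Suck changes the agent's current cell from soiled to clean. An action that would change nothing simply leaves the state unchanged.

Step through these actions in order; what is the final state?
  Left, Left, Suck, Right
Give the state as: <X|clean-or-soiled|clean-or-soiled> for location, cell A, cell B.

1) do Left; now <A|soiled|soiled>
2) do Left; now <A|soiled|soiled>
3) do Suck; now <A|clean|soiled>
4) do Right; now <B|clean|soiled>

<B|clean|soiled>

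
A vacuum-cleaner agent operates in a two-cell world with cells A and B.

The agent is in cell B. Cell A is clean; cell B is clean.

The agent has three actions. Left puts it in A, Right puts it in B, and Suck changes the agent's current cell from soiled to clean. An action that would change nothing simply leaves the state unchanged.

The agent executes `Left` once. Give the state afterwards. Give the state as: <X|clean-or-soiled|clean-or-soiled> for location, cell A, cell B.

<A|clean|clean>

start: <B|clean|clean>
1. Left → <A|clean|clean>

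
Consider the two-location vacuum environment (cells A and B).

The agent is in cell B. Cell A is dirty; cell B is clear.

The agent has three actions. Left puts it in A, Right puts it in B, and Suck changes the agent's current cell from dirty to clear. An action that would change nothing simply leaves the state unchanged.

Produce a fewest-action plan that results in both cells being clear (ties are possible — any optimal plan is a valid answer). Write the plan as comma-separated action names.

t=1 Left ⇒ (A; A:dirty, B:clear)
t=2 Suck ⇒ (A; A:clear, B:clear)
min 2: go A then Suck

Left, Suck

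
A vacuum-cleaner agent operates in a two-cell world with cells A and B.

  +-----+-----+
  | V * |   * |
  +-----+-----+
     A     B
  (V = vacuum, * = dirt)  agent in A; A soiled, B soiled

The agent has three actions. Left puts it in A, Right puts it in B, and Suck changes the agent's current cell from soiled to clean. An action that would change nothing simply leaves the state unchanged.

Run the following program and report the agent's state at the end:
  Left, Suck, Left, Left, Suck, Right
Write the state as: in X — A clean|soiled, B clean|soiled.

in B — A clean, B soiled

Left (#1): in A — A soiled, B soiled
Suck (#2): in A — A clean, B soiled
Left (#3): in A — A clean, B soiled
Left (#4): in A — A clean, B soiled
Suck (#5): in A — A clean, B soiled
Right (#6): in B — A clean, B soiled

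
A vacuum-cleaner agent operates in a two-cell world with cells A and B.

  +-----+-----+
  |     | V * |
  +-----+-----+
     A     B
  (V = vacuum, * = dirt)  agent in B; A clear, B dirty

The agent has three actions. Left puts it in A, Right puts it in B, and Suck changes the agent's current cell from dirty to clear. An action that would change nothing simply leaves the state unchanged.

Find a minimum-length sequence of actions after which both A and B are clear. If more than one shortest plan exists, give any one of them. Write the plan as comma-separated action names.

1) do Suck; now in B — A clear, B clear
min 1: B is dirty, one Suck

Suck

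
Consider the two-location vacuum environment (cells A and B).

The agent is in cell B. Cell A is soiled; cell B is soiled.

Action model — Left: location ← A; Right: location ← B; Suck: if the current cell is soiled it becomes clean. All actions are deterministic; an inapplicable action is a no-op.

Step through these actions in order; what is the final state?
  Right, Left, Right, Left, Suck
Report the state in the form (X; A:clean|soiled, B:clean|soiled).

1. Right → (B; A:soiled, B:soiled)
2. Left → (A; A:soiled, B:soiled)
3. Right → (B; A:soiled, B:soiled)
4. Left → (A; A:soiled, B:soiled)
5. Suck → (A; A:clean, B:soiled)

(A; A:clean, B:soiled)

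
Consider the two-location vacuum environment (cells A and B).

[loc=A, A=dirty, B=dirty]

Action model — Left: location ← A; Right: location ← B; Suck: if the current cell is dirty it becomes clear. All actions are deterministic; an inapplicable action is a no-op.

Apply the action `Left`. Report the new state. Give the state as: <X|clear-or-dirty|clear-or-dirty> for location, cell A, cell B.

<A|dirty|dirty>

start: <A|dirty|dirty>
Left (#1): <A|dirty|dirty>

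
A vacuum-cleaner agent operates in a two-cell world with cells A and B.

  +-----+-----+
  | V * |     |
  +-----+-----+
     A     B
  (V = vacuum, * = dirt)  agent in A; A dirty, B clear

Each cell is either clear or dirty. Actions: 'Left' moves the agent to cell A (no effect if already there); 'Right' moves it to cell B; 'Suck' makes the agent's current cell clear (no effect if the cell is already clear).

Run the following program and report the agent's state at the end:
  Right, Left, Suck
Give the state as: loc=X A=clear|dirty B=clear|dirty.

1) do Right; now loc=B A=dirty B=clear
2) do Left; now loc=A A=dirty B=clear
3) do Suck; now loc=A A=clear B=clear

loc=A A=clear B=clear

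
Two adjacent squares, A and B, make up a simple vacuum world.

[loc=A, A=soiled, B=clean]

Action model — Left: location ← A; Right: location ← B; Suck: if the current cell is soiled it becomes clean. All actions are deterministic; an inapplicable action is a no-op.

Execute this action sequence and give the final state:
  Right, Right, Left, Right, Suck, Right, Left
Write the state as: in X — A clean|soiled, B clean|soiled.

in A — A soiled, B clean

[1] after Right: in B — A soiled, B clean
[2] after Right: in B — A soiled, B clean
[3] after Left: in A — A soiled, B clean
[4] after Right: in B — A soiled, B clean
[5] after Suck: in B — A soiled, B clean
[6] after Right: in B — A soiled, B clean
[7] after Left: in A — A soiled, B clean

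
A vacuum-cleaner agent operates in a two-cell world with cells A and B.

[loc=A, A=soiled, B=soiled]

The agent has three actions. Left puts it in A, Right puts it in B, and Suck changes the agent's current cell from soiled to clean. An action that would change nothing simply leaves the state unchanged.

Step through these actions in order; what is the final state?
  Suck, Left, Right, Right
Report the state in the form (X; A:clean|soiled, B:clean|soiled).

Suck (#1): (A; A:clean, B:soiled)
Left (#2): (A; A:clean, B:soiled)
Right (#3): (B; A:clean, B:soiled)
Right (#4): (B; A:clean, B:soiled)

(B; A:clean, B:soiled)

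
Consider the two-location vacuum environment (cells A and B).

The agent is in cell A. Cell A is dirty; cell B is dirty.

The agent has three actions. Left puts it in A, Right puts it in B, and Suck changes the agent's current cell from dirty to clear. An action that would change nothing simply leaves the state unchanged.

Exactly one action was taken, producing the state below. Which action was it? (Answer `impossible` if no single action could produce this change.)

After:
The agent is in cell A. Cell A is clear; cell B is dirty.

try  Left: in A — A dirty, B dirty
try Right: in B — A dirty, B dirty
try  Suck: in A — A clear, B dirty  ← match

Suck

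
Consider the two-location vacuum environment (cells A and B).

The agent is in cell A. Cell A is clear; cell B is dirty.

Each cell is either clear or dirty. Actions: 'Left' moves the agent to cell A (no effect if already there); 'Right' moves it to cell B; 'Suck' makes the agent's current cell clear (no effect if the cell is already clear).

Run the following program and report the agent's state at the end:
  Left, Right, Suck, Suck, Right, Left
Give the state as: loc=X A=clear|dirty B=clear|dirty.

loc=A A=clear B=clear

step 1/6 (Left): loc=A A=clear B=dirty
step 2/6 (Right): loc=B A=clear B=dirty
step 3/6 (Suck): loc=B A=clear B=clear
step 4/6 (Suck): loc=B A=clear B=clear
step 5/6 (Right): loc=B A=clear B=clear
step 6/6 (Left): loc=A A=clear B=clear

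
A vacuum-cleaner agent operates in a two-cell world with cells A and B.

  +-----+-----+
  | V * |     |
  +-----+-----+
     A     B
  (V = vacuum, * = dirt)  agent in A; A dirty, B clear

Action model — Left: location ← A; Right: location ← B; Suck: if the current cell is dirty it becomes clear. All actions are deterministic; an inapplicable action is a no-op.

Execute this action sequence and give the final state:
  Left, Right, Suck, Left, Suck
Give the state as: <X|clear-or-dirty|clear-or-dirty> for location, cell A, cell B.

Left (#1): <A|dirty|clear>
Right (#2): <B|dirty|clear>
Suck (#3): <B|dirty|clear>
Left (#4): <A|dirty|clear>
Suck (#5): <A|clear|clear>

<A|clear|clear>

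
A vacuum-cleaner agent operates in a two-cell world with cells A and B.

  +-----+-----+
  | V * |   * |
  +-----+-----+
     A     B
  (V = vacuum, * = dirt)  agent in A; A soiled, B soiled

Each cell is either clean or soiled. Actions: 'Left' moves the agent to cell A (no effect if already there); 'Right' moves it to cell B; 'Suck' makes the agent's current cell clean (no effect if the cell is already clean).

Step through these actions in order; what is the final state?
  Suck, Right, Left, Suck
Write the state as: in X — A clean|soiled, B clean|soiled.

in A — A clean, B soiled

[1] after Suck: in A — A clean, B soiled
[2] after Right: in B — A clean, B soiled
[3] after Left: in A — A clean, B soiled
[4] after Suck: in A — A clean, B soiled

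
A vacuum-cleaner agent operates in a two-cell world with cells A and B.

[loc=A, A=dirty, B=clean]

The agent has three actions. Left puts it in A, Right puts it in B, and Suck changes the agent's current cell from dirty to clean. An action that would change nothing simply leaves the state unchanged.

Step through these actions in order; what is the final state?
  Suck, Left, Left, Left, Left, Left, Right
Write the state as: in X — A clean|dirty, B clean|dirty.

in B — A clean, B clean

t=1 Suck ⇒ in A — A clean, B clean
t=2 Left ⇒ in A — A clean, B clean
t=3 Left ⇒ in A — A clean, B clean
t=4 Left ⇒ in A — A clean, B clean
t=5 Left ⇒ in A — A clean, B clean
t=6 Left ⇒ in A — A clean, B clean
t=7 Right ⇒ in B — A clean, B clean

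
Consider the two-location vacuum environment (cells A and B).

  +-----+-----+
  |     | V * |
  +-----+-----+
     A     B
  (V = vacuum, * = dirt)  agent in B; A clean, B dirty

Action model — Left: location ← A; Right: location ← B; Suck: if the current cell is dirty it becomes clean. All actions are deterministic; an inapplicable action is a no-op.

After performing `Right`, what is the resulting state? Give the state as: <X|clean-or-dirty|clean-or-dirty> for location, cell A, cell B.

start: <B|clean|dirty>
Right (#1): <B|clean|dirty>

<B|clean|dirty>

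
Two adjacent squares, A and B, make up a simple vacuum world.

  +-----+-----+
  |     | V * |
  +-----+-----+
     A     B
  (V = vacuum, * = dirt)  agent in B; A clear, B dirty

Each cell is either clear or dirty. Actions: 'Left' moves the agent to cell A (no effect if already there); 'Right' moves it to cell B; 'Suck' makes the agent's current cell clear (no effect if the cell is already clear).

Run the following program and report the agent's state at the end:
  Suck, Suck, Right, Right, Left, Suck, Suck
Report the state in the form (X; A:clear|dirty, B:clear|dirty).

Suck (#1): (B; A:clear, B:clear)
Suck (#2): (B; A:clear, B:clear)
Right (#3): (B; A:clear, B:clear)
Right (#4): (B; A:clear, B:clear)
Left (#5): (A; A:clear, B:clear)
Suck (#6): (A; A:clear, B:clear)
Suck (#7): (A; A:clear, B:clear)

(A; A:clear, B:clear)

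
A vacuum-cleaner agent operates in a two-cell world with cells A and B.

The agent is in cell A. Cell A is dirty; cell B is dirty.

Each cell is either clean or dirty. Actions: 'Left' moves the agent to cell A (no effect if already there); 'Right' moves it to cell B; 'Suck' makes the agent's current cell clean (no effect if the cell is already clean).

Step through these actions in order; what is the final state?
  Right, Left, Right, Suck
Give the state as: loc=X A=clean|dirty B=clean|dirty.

step 1/4 (Right): loc=B A=dirty B=dirty
step 2/4 (Left): loc=A A=dirty B=dirty
step 3/4 (Right): loc=B A=dirty B=dirty
step 4/4 (Suck): loc=B A=dirty B=clean

loc=B A=dirty B=clean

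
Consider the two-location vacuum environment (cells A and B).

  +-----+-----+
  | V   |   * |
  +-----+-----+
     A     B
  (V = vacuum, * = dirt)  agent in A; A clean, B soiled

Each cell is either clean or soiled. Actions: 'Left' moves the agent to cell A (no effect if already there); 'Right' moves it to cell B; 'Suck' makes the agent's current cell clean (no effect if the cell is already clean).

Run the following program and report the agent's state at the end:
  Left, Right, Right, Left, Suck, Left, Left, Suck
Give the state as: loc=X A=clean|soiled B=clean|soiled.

loc=A A=clean B=soiled

Left (#1): loc=A A=clean B=soiled
Right (#2): loc=B A=clean B=soiled
Right (#3): loc=B A=clean B=soiled
Left (#4): loc=A A=clean B=soiled
Suck (#5): loc=A A=clean B=soiled
Left (#6): loc=A A=clean B=soiled
Left (#7): loc=A A=clean B=soiled
Suck (#8): loc=A A=clean B=soiled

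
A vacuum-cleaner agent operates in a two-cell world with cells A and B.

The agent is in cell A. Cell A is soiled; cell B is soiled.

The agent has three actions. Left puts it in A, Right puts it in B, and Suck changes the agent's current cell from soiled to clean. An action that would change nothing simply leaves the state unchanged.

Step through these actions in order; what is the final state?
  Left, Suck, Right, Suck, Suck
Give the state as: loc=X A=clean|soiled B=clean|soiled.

step 1/5 (Left): loc=A A=soiled B=soiled
step 2/5 (Suck): loc=A A=clean B=soiled
step 3/5 (Right): loc=B A=clean B=soiled
step 4/5 (Suck): loc=B A=clean B=clean
step 5/5 (Suck): loc=B A=clean B=clean

loc=B A=clean B=clean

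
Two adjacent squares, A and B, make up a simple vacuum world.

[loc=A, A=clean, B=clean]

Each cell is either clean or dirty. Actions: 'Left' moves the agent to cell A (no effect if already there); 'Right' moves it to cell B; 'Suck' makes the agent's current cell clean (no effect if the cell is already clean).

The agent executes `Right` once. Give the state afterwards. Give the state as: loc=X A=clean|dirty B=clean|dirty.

start: loc=A A=clean B=clean
Right (#1): loc=B A=clean B=clean

loc=B A=clean B=clean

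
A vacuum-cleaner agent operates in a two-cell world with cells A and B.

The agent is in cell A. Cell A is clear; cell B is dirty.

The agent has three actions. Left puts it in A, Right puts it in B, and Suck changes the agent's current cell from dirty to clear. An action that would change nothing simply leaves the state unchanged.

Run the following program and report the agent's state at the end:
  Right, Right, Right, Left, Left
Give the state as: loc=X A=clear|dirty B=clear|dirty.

t=1 Right ⇒ loc=B A=clear B=dirty
t=2 Right ⇒ loc=B A=clear B=dirty
t=3 Right ⇒ loc=B A=clear B=dirty
t=4 Left ⇒ loc=A A=clear B=dirty
t=5 Left ⇒ loc=A A=clear B=dirty

loc=A A=clear B=dirty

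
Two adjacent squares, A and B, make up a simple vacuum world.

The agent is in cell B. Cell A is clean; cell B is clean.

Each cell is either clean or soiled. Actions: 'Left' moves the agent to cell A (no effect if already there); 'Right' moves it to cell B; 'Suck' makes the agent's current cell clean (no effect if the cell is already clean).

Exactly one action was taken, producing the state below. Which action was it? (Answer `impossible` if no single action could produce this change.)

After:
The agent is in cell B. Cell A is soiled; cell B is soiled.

impossible

try  Left: in A — A clean, B clean
try Right: in B — A clean, B clean
try  Suck: in B — A clean, B clean
no single action produces the after-state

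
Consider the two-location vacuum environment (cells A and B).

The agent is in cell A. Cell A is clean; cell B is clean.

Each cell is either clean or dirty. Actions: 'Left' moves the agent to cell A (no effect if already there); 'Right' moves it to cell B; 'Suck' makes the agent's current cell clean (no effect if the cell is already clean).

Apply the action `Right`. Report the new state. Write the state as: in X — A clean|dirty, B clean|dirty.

start: in A — A clean, B clean
[1] after Right: in B — A clean, B clean

in B — A clean, B clean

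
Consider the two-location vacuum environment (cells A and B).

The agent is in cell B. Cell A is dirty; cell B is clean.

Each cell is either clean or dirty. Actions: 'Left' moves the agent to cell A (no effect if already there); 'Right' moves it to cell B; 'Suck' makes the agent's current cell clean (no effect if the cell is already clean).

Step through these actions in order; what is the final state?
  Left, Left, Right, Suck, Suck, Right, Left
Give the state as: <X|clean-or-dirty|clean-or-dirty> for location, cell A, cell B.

step 1/7 (Left): <A|dirty|clean>
step 2/7 (Left): <A|dirty|clean>
step 3/7 (Right): <B|dirty|clean>
step 4/7 (Suck): <B|dirty|clean>
step 5/7 (Suck): <B|dirty|clean>
step 6/7 (Right): <B|dirty|clean>
step 7/7 (Left): <A|dirty|clean>

<A|dirty|clean>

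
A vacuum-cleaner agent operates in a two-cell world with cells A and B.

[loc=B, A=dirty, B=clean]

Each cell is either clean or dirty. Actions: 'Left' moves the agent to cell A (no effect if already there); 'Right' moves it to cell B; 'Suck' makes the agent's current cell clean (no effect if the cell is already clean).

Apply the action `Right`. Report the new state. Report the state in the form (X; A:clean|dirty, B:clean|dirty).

(B; A:dirty, B:clean)

start: (B; A:dirty, B:clean)
[1] after Right: (B; A:dirty, B:clean)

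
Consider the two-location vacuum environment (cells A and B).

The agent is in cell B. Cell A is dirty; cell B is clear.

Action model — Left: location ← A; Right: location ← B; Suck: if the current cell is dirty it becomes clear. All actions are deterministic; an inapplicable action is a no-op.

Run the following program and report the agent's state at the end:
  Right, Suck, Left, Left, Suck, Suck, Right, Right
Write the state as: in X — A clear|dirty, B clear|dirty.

t=1 Right ⇒ in B — A dirty, B clear
t=2 Suck ⇒ in B — A dirty, B clear
t=3 Left ⇒ in A — A dirty, B clear
t=4 Left ⇒ in A — A dirty, B clear
t=5 Suck ⇒ in A — A clear, B clear
t=6 Suck ⇒ in A — A clear, B clear
t=7 Right ⇒ in B — A clear, B clear
t=8 Right ⇒ in B — A clear, B clear

in B — A clear, B clear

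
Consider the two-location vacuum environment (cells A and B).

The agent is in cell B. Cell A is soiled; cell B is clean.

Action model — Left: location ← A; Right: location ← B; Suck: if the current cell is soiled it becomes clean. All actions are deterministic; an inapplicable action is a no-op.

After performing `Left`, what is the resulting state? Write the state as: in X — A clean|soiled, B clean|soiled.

in A — A soiled, B clean

start: in B — A soiled, B clean
Left (#1): in A — A soiled, B clean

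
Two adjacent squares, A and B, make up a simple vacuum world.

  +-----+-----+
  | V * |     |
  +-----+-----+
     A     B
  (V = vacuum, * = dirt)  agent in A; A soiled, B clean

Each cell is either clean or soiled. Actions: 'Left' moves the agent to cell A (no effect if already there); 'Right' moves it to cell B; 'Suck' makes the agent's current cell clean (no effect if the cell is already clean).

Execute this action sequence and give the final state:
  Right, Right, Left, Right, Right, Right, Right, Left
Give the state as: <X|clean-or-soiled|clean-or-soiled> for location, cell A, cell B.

1. Right → <B|soiled|clean>
2. Right → <B|soiled|clean>
3. Left → <A|soiled|clean>
4. Right → <B|soiled|clean>
5. Right → <B|soiled|clean>
6. Right → <B|soiled|clean>
7. Right → <B|soiled|clean>
8. Left → <A|soiled|clean>

<A|soiled|clean>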